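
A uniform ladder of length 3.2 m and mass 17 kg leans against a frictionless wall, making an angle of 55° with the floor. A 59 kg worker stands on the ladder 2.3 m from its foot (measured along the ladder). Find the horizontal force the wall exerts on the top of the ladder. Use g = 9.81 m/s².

About the foot of the ladder:
Ladder weight 17×9.81 = 166.8 N acts at 1.6 m along the ladder; its horizontal arm is 1.6·cos55° = 0.9177 m → τ = 153.1 N·m clockwise.
Worker: 59×9.81 = 578.8 N at 2.3 m → arm 1.319 m → τ = 763.4 N·m clockwise.
Wall normal N acts horizontally at the top; its moment arm is the height L sinθ = 3.2·sin55° = 2.621 m, counterclockwise.
For rotational equilibrium, N × 2.621 = 916.5, so N = 350 N.

N_wall ≈ 350 N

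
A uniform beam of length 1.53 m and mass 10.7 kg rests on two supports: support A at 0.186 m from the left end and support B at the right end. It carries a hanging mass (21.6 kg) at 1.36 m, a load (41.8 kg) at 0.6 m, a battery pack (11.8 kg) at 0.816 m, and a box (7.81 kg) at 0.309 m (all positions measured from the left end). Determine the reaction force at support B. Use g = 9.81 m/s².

About support A:
Beam weight: 10.7 × 9.81 = 105 N down at 0.765 m → arm 0.579 m, τ = 105 × 0.579 = 60.79 N·m clockwise.
Hanging mass: 21.6 × 9.81 = 211.9 N down at 1.36 m → arm 1.174 m, τ = 211.9 × 1.174 = 248.8 N·m clockwise.
Load: 41.8 × 9.81 = 410.1 N down at 0.6 m → arm 0.414 m, τ = 410.1 × 0.414 = 169.8 N·m clockwise.
Battery pack: 11.8 × 9.81 = 115.8 N down at 0.816 m → arm 0.63 m, τ = 115.8 × 0.63 = 72.95 N·m clockwise.
Box: 7.81 × 9.81 = 76.62 N down at 0.309 m → arm 0.123 m, τ = 76.62 × 0.123 = 9.424 N·m clockwise.
Net load moment about support A = 561.8 N·m clockwise.
Reaction R at support B is upward at 1.53 m, arm 1.344 m → moment R × 1.344 counterclockwise.
Setting net torque to zero: R × 1.344 = 561.8 → R = 418 N.

R_B ≈ 418 N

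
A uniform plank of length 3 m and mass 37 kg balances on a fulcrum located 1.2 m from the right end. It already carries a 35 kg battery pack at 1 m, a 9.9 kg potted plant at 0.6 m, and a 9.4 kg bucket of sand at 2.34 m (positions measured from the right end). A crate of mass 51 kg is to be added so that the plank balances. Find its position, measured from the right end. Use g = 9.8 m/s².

x ≈ 1.03 m from the right end

Choose the fulcrum (at 1.2 m from the right end) as the axis so the support reaction has zero arm there.
Beam weight: 37 × 9.8 = 362.6 N down at 1.5 m → arm 0.3 m, τ = 362.6 × 0.3 = 108.8 N·m counterclockwise.
Battery pack: 35 × 9.8 = 343 N down at 1 m → arm 0.2 m, τ = 343 × 0.2 = 68.6 N·m clockwise.
Potted plant: 9.9 × 9.8 = 97.02 N down at 0.6 m → arm 0.6 m, τ = 97.02 × 0.6 = 58.21 N·m clockwise.
Bucket of sand: 9.4 × 9.8 = 92.12 N down at 2.34 m → arm 1.14 m, τ = 92.12 × 1.14 = 105 N·m counterclockwise.
Net moment of existing loads = 86.99 N·m counterclockwise.
The crate weighs 51 × 9.8 = 499.8 N and must supply an equal clockwise moment, so its lever arm about the fulcrum is 86.99 / 499.8 = 0.174 m.
That puts it at 1.2 − 0.174 = 1.03 m from the right end.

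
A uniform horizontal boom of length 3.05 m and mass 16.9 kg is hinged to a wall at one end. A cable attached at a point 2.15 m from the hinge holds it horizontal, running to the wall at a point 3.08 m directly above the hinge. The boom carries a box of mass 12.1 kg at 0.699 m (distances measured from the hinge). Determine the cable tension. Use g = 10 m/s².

T ≈ 194 N

Taking torques about the hinge:
Beam weight: 16.9 × 10 = 169 N down at 1.525 m → arm 1.525 m, τ = 169 × 1.525 = 257.7 N·m clockwise.
Box: 12.1 × 10 = 121 N down at 0.699 m → arm 0.699 m, τ = 121 × 0.699 = 84.58 N·m clockwise.
Total clockwise load moment = 342.3 N·m.
The cable tension T acts at 2.15 m; only its component perpendicular to the boom, T sinθ, produces torque. sinθ = h/√(h²+d²) = 3.08/√(3.08²+2.15²) = 0.82.
For rotational equilibrium, T × 2.15 × 0.82 = 342.3, so T = 342.3 / 1.763 = 194 N.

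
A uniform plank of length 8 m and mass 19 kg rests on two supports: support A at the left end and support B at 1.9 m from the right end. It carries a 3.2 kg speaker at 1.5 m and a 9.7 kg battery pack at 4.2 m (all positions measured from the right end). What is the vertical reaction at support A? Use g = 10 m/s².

R_A ≈ 99.9 N

Taking torques about support B:
Beam weight: 19 × 10 = 190 N down at 4 m → arm 2.1 m, τ = 190 × 2.1 = 399 N·m counterclockwise.
Speaker: 3.2 × 10 = 32 N down at 1.5 m → arm 0.4 m, τ = 32 × 0.4 = 12.8 N·m clockwise.
Battery pack: 9.7 × 10 = 97 N down at 4.2 m → arm 2.3 m, τ = 97 × 2.3 = 223.1 N·m counterclockwise.
Net load moment about support B = 609.3 N·m counterclockwise.
Reaction R at support A is upward at 8 m, arm 6.1 m → moment R × 6.1 clockwise.
Balancing moments: R × 6.1 = 609.3, giving R = 99.9 N.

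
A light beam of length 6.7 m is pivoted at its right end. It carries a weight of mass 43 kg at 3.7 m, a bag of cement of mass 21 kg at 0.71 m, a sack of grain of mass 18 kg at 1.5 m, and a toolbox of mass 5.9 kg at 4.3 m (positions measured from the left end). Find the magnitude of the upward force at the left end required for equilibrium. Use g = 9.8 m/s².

Taking torques about the right end:
Weight: 43 × 9.8 = 421.4 N down at 3.7 m → arm 3 m, τ = 421.4 × 3 = 1264 N·m counterclockwise.
Bag of cement: 21 × 9.8 = 205.8 N down at 0.71 m → arm 5.99 m, τ = 205.8 × 5.99 = 1233 N·m counterclockwise.
Sack of grain: 18 × 9.8 = 176.4 N down at 1.5 m → arm 5.2 m, τ = 176.4 × 5.2 = 917.3 N·m counterclockwise.
Toolbox: 5.9 × 9.8 = 57.82 N down at 4.3 m → arm 2.4 m, τ = 57.82 × 2.4 = 138.8 N·m counterclockwise.
Net moment of the loads = 3553 N·m counterclockwise.
The upward force F acts at the left end, arm 6.7 m, giving F × 6.7 clockwise.
For rotational equilibrium, F × 6.7 = 3553, so F = 3553 / 6.7 = 530 N.

F ≈ 530 N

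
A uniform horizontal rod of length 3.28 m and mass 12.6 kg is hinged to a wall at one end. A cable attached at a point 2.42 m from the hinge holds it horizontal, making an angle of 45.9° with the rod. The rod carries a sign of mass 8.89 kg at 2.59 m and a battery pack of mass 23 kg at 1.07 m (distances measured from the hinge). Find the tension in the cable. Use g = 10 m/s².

Sum moments about the hinge (the unknown hinge reaction has zero arm there).
Beam weight: 12.6 × 10 = 126 N down at 1.64 m → arm 1.64 m, τ = 126 × 1.64 = 206.6 N·m clockwise.
Sign: 8.89 × 10 = 88.9 N down at 2.59 m → arm 2.59 m, τ = 88.9 × 2.59 = 230.3 N·m clockwise.
Battery pack: 23 × 10 = 230 N down at 1.07 m → arm 1.07 m, τ = 230 × 1.07 = 246.1 N·m clockwise.
Total clockwise load moment = 683 N·m.
The cable tension T acts at 2.42 m; only its component perpendicular to the rod, T sinθ, produces torque. sin 45.9° = 0.7181.
Στ = 0 ⇒ T × 2.42 × 0.7181 = 683 ⇒ T = 683 / 1.738 = 393 N.

T ≈ 393 N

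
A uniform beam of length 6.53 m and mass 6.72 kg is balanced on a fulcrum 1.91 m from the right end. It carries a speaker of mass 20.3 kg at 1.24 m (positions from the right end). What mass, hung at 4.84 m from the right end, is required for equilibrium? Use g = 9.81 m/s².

Taking torques about the fulcrum (at 1.91 m from the right end):
Beam weight: 6.72 × 9.81 = 65.92 N down at 3.265 m → arm 1.355 m, τ = 65.92 × 1.355 = 89.32 N·m counterclockwise.
Speaker: 20.3 × 9.81 = 199.1 N down at 1.24 m → arm 0.67 m, τ = 199.1 × 0.67 = 133.4 N·m clockwise.
Net moment of known loads = 44.08 N·m clockwise.
An unknown mass m at 4.84 m has arm 2.93 m; its moment is m·g·2.93 counterclockwise.
Balancing moments: m × 9.81 × 2.93 = 44.08, giving m = 44.08 / (9.81 × 2.93) = 1.53 kg.

m ≈ 1.53 kg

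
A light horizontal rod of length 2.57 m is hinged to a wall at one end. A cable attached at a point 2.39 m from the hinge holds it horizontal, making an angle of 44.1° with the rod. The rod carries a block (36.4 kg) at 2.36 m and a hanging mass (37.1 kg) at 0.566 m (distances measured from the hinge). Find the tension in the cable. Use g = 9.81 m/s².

Choose the hinge as the axis so the unknown hinge reaction has zero arm there.
Block: 36.4 × 9.81 = 357.1 N down at 2.36 m → arm 2.36 m, τ = 357.1 × 2.36 = 842.8 N·m clockwise.
Hanging mass: 37.1 × 9.81 = 364 N down at 0.566 m → arm 0.566 m, τ = 364 × 0.566 = 206 N·m clockwise.
Total clockwise load moment = 1049 N·m.
The cable tension T acts at 2.39 m; only its component perpendicular to the rod, T sinθ, produces torque. sin 44.1° = 0.6959.
Στ = 0 ⇒ T × 2.39 × 0.6959 = 1049 ⇒ T = 1049 / 1.663 = 631 N.

T ≈ 631 N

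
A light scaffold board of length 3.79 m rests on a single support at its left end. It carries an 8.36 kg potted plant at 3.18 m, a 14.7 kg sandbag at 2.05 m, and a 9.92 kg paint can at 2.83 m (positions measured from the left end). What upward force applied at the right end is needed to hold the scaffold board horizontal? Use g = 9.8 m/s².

F ≈ 219 N

About the left end:
Potted plant: 8.36 × 9.8 = 81.93 N down at 3.18 m → arm 3.18 m, τ = 81.93 × 3.18 = 260.5 N·m clockwise.
Sandbag: 14.7 × 9.8 = 144.1 N down at 2.05 m → arm 2.05 m, τ = 144.1 × 2.05 = 295.4 N·m clockwise.
Paint can: 9.92 × 9.8 = 97.22 N down at 2.83 m → arm 2.83 m, τ = 97.22 × 2.83 = 275.1 N·m clockwise.
Net moment of the loads = 831 N·m clockwise.
The upward force F acts at the right end, arm 3.79 m, giving F × 3.79 counterclockwise.
Στ = 0 ⇒ F × 3.79 = 831 ⇒ F = 831 / 3.79 = 219 N.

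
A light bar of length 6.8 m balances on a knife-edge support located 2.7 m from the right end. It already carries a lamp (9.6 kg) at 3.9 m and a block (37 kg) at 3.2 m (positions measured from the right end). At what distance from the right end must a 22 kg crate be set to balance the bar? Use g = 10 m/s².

Choose the knife-edge support (at 2.7 m from the right end) as the axis so the support reaction has zero arm there.
Lamp: 9.6 × 10 = 96 N down at 3.9 m → arm 1.2 m, τ = 96 × 1.2 = 115.2 N·m counterclockwise.
Block: 37 × 10 = 370 N down at 3.2 m → arm 0.5 m, τ = 370 × 0.5 = 185 N·m counterclockwise.
Net moment of existing loads = 300.2 N·m counterclockwise.
The crate weighs 22 × 10 = 220 N and must supply an equal clockwise moment, so its lever arm about the knife-edge support is 300.2 / 220 = 1.36 m.
That puts it at 2.7 − 1.36 = 1.34 m from the right end.

x ≈ 1.34 m from the right end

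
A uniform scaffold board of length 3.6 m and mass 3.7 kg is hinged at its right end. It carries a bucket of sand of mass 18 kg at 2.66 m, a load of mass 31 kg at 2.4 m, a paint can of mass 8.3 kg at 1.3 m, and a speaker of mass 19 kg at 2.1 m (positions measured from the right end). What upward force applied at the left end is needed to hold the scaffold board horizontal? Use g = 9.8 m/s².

F ≈ 489 N

About the right end:
Beam weight: 3.7 × 9.8 = 36.26 N down at 1.8 m → arm 1.8 m, τ = 36.26 × 1.8 = 65.27 N·m counterclockwise.
Bucket of sand: 18 × 9.8 = 176.4 N down at 2.66 m → arm 2.66 m, τ = 176.4 × 2.66 = 469.2 N·m counterclockwise.
Load: 31 × 9.8 = 303.8 N down at 2.4 m → arm 2.4 m, τ = 303.8 × 2.4 = 729.1 N·m counterclockwise.
Paint can: 8.3 × 9.8 = 81.34 N down at 1.3 m → arm 1.3 m, τ = 81.34 × 1.3 = 105.7 N·m counterclockwise.
Speaker: 19 × 9.8 = 186.2 N down at 2.1 m → arm 2.1 m, τ = 186.2 × 2.1 = 391 N·m counterclockwise.
Net moment of the loads = 1760 N·m counterclockwise.
The upward force F acts at the left end, arm 3.6 m, giving F × 3.6 clockwise.
Setting net torque to zero: F × 3.6 = 1760 → F = 1760 / 3.6 = 489 N.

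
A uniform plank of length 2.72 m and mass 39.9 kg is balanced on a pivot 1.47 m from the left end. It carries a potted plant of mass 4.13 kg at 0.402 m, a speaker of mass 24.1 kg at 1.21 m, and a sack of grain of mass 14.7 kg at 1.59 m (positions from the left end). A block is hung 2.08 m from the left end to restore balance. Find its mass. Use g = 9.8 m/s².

m ≈ 21.8 kg

Taking torques about the pivot (at 1.47 m from the left end):
Beam weight: 39.9 × 9.8 = 391 N down at 1.36 m → arm 0.11 m, τ = 391 × 0.11 = 43.01 N·m counterclockwise.
Potted plant: 4.13 × 9.8 = 40.47 N down at 0.402 m → arm 1.068 m, τ = 40.47 × 1.068 = 43.22 N·m counterclockwise.
Speaker: 24.1 × 9.8 = 236.2 N down at 1.21 m → arm 0.26 m, τ = 236.2 × 0.26 = 61.41 N·m counterclockwise.
Sack of grain: 14.7 × 9.8 = 144.1 N down at 1.59 m → arm 0.12 m, τ = 144.1 × 0.12 = 17.29 N·m clockwise.
Net moment of known loads = 130.3 N·m counterclockwise.
An unknown mass m at 2.08 m has arm 0.61 m; its moment is m·g·0.61 clockwise.
For rotational equilibrium, m × 9.8 × 0.61 = 130.3, so m = 130.3 / (9.8 × 0.61) = 21.8 kg.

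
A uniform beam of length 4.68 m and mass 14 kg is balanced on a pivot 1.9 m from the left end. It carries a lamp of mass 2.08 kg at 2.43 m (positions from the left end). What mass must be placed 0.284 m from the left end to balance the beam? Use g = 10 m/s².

m ≈ 4.49 kg

About the pivot (at 1.9 m from the left end):
Beam weight: 14 × 10 = 140 N down at 2.34 m → arm 0.44 m, τ = 140 × 0.44 = 61.6 N·m clockwise.
Lamp: 2.08 × 10 = 20.8 N down at 2.43 m → arm 0.53 m, τ = 20.8 × 0.53 = 11.02 N·m clockwise.
Net moment of known loads = 72.62 N·m clockwise.
An unknown mass m at 0.284 m has arm 1.616 m; its moment is m·g·1.616 counterclockwise.
Στ = 0 ⇒ m × 10 × 1.616 = 72.62 ⇒ m = 72.62 / (10 × 1.616) = 4.49 kg.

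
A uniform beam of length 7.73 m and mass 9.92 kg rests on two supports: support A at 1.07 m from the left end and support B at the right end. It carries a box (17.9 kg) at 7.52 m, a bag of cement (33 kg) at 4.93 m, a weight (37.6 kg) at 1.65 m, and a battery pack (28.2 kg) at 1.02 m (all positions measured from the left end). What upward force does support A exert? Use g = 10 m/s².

Taking torques about support B:
Beam weight: 9.92 × 10 = 99.2 N down at 3.865 m → arm 3.865 m, τ = 99.2 × 3.865 = 383.4 N·m counterclockwise.
Box: 17.9 × 10 = 179 N down at 7.52 m → arm 0.21 m, τ = 179 × 0.21 = 37.59 N·m counterclockwise.
Bag of cement: 33 × 10 = 330 N down at 4.93 m → arm 2.8 m, τ = 330 × 2.8 = 924 N·m counterclockwise.
Weight: 37.6 × 10 = 376 N down at 1.65 m → arm 6.08 m, τ = 376 × 6.08 = 2286 N·m counterclockwise.
Battery pack: 28.2 × 10 = 282 N down at 1.02 m → arm 6.71 m, τ = 282 × 6.71 = 1892 N·m counterclockwise.
Net load moment about support B = 5523 N·m counterclockwise.
Reaction R at support A is upward at 1.07 m, arm 6.66 m → moment R × 6.66 clockwise.
Στ = 0 ⇒ R × 6.66 = 5523 ⇒ R = 829 N.

R_A ≈ 829 N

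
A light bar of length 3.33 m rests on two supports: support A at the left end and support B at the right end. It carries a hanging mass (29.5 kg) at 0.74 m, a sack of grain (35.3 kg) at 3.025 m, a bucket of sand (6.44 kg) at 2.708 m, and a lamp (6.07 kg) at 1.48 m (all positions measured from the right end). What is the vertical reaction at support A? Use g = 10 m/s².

About support B:
Hanging mass: 29.5 × 10 = 295 N down at 0.74 m → arm 0.74 m, τ = 295 × 0.74 = 218.3 N·m counterclockwise.
Sack of grain: 35.3 × 10 = 353 N down at 3.025 m → arm 3.025 m, τ = 353 × 3.025 = 1068 N·m counterclockwise.
Bucket of sand: 6.44 × 10 = 64.4 N down at 2.708 m → arm 2.708 m, τ = 64.4 × 2.708 = 174.4 N·m counterclockwise.
Lamp: 6.07 × 10 = 60.7 N down at 1.48 m → arm 1.48 m, τ = 60.7 × 1.48 = 89.84 N·m counterclockwise.
Net load moment about support B = 1551 N·m counterclockwise.
Reaction R at support A is upward at 3.33 m, arm 3.33 m → moment R × 3.33 clockwise.
Setting net torque to zero: R × 3.33 = 1551 → R = 466 N.

R_A ≈ 466 N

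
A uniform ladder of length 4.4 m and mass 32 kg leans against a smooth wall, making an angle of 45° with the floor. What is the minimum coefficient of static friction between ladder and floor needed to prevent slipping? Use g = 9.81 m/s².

μ_min ≈ 0.5

Taking torques about the foot of the ladder:
Ladder weight 32×9.81 = 313.9 N acts at 2.2 m along the ladder; its horizontal arm is 2.2·cos45° = 1.556 m → τ = 488.4 N·m clockwise.
Wall normal N acts horizontally at the top; its moment arm is the height L sinθ = 4.4·sin45° = 3.111 m, counterclockwise.
Setting net torque to zero: N × 3.111 = 488.4 → N = 157 N.
ΣFx = 0 ⇒ f = N_wall = 157 N. ΣFy = 0 ⇒ N_floor = 313.9 N.
μ_min = f / N_floor = 157 / 313.9 = 0.5.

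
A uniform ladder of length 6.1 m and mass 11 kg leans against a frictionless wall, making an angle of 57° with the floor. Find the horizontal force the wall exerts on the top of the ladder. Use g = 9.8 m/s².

Take moments about the foot of the ladder.
Ladder weight 11×9.8 = 107.8 N acts at 3.05 m along the ladder; its horizontal arm is 3.05·cos57° = 1.661 m → τ = 179.1 N·m clockwise.
Wall normal N acts horizontally at the top; its moment arm is the height L sinθ = 6.1·sin57° = 5.116 m, counterclockwise.
For rotational equilibrium, N × 5.116 = 179.1, so N = 35 N.

N_wall ≈ 35 N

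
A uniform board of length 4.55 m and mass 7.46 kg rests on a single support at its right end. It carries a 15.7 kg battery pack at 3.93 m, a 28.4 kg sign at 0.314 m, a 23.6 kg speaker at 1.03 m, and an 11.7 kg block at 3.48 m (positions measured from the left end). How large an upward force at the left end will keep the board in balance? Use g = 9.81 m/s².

F ≈ 523 N

Taking torques about the right end:
Beam weight: 7.46 × 9.81 = 73.18 N down at 2.275 m → arm 2.275 m, τ = 73.18 × 2.275 = 166.5 N·m counterclockwise.
Battery pack: 15.7 × 9.81 = 154 N down at 3.93 m → arm 0.62 m, τ = 154 × 0.62 = 95.48 N·m counterclockwise.
Sign: 28.4 × 9.81 = 278.6 N down at 0.314 m → arm 4.236 m, τ = 278.6 × 4.236 = 1180 N·m counterclockwise.
Speaker: 23.6 × 9.81 = 231.5 N down at 1.03 m → arm 3.52 m, τ = 231.5 × 3.52 = 814.9 N·m counterclockwise.
Block: 11.7 × 9.81 = 114.8 N down at 3.48 m → arm 1.07 m, τ = 114.8 × 1.07 = 122.8 N·m counterclockwise.
Net moment of the loads = 2380 N·m counterclockwise.
The upward force F acts at the left end, arm 4.55 m, giving F × 4.55 clockwise.
Balancing moments: F × 4.55 = 2380, giving F = 2380 / 4.55 = 523 N.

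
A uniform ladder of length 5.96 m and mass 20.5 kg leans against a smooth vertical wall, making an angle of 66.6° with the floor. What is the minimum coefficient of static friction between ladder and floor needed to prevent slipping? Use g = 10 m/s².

μ_min ≈ 0.216

Take moments about the foot of the ladder.
Ladder weight 20.5×10 = 205 N acts at 2.98 m along the ladder; its horizontal arm is 2.98·cos66.6° = 1.184 m → τ = 242.7 N·m clockwise.
Wall normal N acts horizontally at the top; its moment arm is the height L sinθ = 5.96·sin66.6° = 5.47 m, counterclockwise.
For rotational equilibrium, N × 5.47 = 242.7, so N = 44.37 N.
ΣFx = 0 ⇒ f = N_wall = 44.37 N. ΣFy = 0 ⇒ N_floor = 205 N.
μ_min = f / N_floor = 44.37 / 205 = 0.216.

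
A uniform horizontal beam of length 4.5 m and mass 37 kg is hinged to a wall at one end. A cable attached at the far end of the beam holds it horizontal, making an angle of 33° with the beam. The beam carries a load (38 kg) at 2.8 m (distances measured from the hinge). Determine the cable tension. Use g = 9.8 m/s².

Take moments about the hinge.
Beam weight: 37 × 9.8 = 362.6 N down at 2.25 m → arm 2.25 m, τ = 362.6 × 2.25 = 815.9 N·m clockwise.
Load: 38 × 9.8 = 372.4 N down at 2.8 m → arm 2.8 m, τ = 372.4 × 2.8 = 1043 N·m clockwise.
Total clockwise load moment = 1859 N·m.
The cable tension T acts at 4.5 m; only its component perpendicular to the beam, T sinθ, produces torque. sin 33° = 0.5446.
Setting net torque to zero: T × 4.5 × 0.5446 = 1859 → T = 1859 / 2.451 = 758 N.

T ≈ 758 N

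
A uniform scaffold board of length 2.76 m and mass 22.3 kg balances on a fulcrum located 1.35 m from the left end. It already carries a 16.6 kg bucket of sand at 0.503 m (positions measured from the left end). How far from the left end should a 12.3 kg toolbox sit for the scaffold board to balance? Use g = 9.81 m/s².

x ≈ 2.44 m from the left end

Sum moments about the fulcrum (at 1.35 m from the left end) (the support reaction has zero arm there).
Beam weight: 22.3 × 9.81 = 218.8 N down at 1.38 m → arm 0.03 m, τ = 218.8 × 0.03 = 6.564 N·m clockwise.
Bucket of sand: 16.6 × 9.81 = 162.8 N down at 0.503 m → arm 0.847 m, τ = 162.8 × 0.847 = 137.9 N·m counterclockwise.
Net moment of existing loads = 131.3 N·m counterclockwise.
The toolbox weighs 12.3 × 9.81 = 120.7 N and must supply an equal clockwise moment, so its lever arm about the fulcrum is 131.3 / 120.7 = 1.09 m.
That puts it at 1.35 + 1.09 = 2.44 m from the left end.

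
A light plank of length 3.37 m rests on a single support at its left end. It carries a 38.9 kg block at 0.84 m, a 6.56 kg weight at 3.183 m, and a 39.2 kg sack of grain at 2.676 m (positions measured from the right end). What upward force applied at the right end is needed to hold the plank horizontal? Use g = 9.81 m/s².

Take moments about the left end.
Block: 38.9 × 9.81 = 381.6 N down at 0.84 m → arm 2.53 m, τ = 381.6 × 2.53 = 965.4 N·m clockwise.
Weight: 6.56 × 9.81 = 64.35 N down at 3.183 m → arm 0.187 m, τ = 64.35 × 0.187 = 12.03 N·m clockwise.
Sack of grain: 39.2 × 9.81 = 384.6 N down at 2.676 m → arm 0.694 m, τ = 384.6 × 0.694 = 266.9 N·m clockwise.
Net moment of the loads = 1244 N·m clockwise.
The upward force F acts at the right end, arm 3.37 m, giving F × 3.37 counterclockwise.
Setting net torque to zero: F × 3.37 = 1244 → F = 1244 / 3.37 = 369 N.

F ≈ 369 N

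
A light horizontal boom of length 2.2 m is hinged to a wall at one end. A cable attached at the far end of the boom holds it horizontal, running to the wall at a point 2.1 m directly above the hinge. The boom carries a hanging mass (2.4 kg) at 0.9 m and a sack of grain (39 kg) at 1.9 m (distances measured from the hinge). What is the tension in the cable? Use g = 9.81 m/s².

T ≈ 492 N

Taking torques about the hinge:
Hanging mass: 2.4 × 9.81 = 23.54 N down at 0.9 m → arm 0.9 m, τ = 23.54 × 0.9 = 21.19 N·m clockwise.
Sack of grain: 39 × 9.81 = 382.6 N down at 1.9 m → arm 1.9 m, τ = 382.6 × 1.9 = 726.9 N·m clockwise.
Total clockwise load moment = 748.1 N·m.
The cable tension T acts at 2.2 m; only its component perpendicular to the boom, T sinθ, produces torque. sinθ = h/√(h²+d²) = 2.1/√(2.1²+2.2²) = 0.6905.
For rotational equilibrium, T × 2.2 × 0.6905 = 748.1, so T = 748.1 / 1.519 = 492 N.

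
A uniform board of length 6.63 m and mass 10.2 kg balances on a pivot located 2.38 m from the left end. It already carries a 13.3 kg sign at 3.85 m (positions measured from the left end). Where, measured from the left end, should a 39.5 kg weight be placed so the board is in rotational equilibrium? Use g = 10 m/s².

x ≈ 1.64 m from the left end

Taking torques about the pivot (at 2.38 m from the left end):
Beam weight: 10.2 × 10 = 102 N down at 3.315 m → arm 0.935 m, τ = 102 × 0.935 = 95.37 N·m clockwise.
Sign: 13.3 × 10 = 133 N down at 3.85 m → arm 1.47 m, τ = 133 × 1.47 = 195.5 N·m clockwise.
Net moment of existing loads = 290.9 N·m clockwise.
The weight weighs 39.5 × 10 = 395 N and must supply an equal counterclockwise moment, so its lever arm about the pivot is 290.9 / 395 = 0.736 m.
That puts it at 2.38 − 0.736 = 1.64 m from the left end.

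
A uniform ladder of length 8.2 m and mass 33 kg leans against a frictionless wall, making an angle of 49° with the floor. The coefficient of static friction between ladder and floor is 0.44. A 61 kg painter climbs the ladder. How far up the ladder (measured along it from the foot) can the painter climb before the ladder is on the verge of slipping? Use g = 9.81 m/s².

d ≈ 4.18 m

Taking torques about the foot of the ladder:
Ladder weight 33×9.81 = 323.7 N acts at 4.1 m along the ladder; its horizontal arm is 4.1·cos49° = 2.69 m → τ = 870.8 N·m clockwise.
Painter weight 61×9.81 = 598.4 N at distance d → arm d·cos49° → τ = 598.4·d·0.6561 clockwise.
Wall normal N at the top has arm L sinθ = 6.189 m counterclockwise, so Στ = 0 gives N·6.189 = 870.8 + 392.6·d.
ΣFy = 0 ⇒ N_floor = 922.1 N, so the maximum friction is μ_s·N_floor = 0.44×922.1 = 405.7 N. ΣFx = 0 ⇒ N_wall = f, so at the slipping point N = 405.7 N.
Substituting: 405.7×6.189 = 870.8 + 392.6·d ⇒ d = (2511 − 870.8) / 392.6 = 4.18 m.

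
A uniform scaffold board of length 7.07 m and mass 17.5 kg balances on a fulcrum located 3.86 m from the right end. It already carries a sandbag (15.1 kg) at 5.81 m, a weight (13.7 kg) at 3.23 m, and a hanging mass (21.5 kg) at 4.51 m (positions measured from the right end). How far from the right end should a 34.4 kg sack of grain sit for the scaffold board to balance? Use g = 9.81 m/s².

x ≈ 3.01 m from the right end

Sum moments about the fulcrum (at 3.86 m from the right end) (the support reaction has zero arm there).
Beam weight: 17.5 × 9.81 = 171.7 N down at 3.535 m → arm 0.325 m, τ = 171.7 × 0.325 = 55.8 N·m clockwise.
Sandbag: 15.1 × 9.81 = 148.1 N down at 5.81 m → arm 1.95 m, τ = 148.1 × 1.95 = 288.8 N·m counterclockwise.
Weight: 13.7 × 9.81 = 134.4 N down at 3.23 m → arm 0.63 m, τ = 134.4 × 0.63 = 84.67 N·m clockwise.
Hanging mass: 21.5 × 9.81 = 210.9 N down at 4.51 m → arm 0.65 m, τ = 210.9 × 0.65 = 137.1 N·m counterclockwise.
Net moment of existing loads = 285.4 N·m counterclockwise.
The sack of grain weighs 34.4 × 9.81 = 337.5 N and must supply an equal clockwise moment, so its lever arm about the fulcrum is 285.4 / 337.5 = 0.846 m.
That puts it at 3.86 − 0.846 = 3.01 m from the right end.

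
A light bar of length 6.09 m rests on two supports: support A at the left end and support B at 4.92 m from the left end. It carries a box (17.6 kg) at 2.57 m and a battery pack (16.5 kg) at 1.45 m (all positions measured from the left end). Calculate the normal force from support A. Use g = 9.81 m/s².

Take moments about support B.
Box: 17.6 × 9.81 = 172.7 N down at 2.57 m → arm 2.35 m, τ = 172.7 × 2.35 = 405.8 N·m counterclockwise.
Battery pack: 16.5 × 9.81 = 161.9 N down at 1.45 m → arm 3.47 m, τ = 161.9 × 3.47 = 561.8 N·m counterclockwise.
Net load moment about support B = 967.6 N·m counterclockwise.
Reaction R at support A is upward at 0 m, arm 4.92 m → moment R × 4.92 clockwise.
Setting net torque to zero: R × 4.92 = 967.6 → R = 197 N.

R_A ≈ 197 N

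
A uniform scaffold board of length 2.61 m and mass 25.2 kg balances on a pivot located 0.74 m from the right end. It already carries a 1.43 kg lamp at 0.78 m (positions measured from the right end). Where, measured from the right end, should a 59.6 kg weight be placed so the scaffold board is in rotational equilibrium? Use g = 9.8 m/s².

Take moments about the pivot (at 0.74 m from the right end).
Beam weight: 25.2 × 9.8 = 247 N down at 1.305 m → arm 0.565 m, τ = 247 × 0.565 = 139.6 N·m counterclockwise.
Lamp: 1.43 × 9.8 = 14.01 N down at 0.78 m → arm 0.04 m, τ = 14.01 × 0.04 = 0.5604 N·m counterclockwise.
Net moment of existing loads = 140.2 N·m counterclockwise.
The weight weighs 59.6 × 9.8 = 584.1 N and must supply an equal clockwise moment, so its lever arm about the pivot is 140.2 / 584.1 = 0.24 m.
That puts it at 0.74 − 0.24 = 0.5 m from the right end.

x ≈ 0.5 m from the right end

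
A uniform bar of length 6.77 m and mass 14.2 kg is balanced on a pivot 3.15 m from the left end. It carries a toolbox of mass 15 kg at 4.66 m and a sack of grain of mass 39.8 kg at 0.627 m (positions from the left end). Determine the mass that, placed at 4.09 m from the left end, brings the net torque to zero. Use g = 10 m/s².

Choose the pivot (at 3.15 m from the left end) as the axis so the support reaction has zero arm there.
Beam weight: 14.2 × 10 = 142 N down at 3.385 m → arm 0.235 m, τ = 142 × 0.235 = 33.37 N·m clockwise.
Toolbox: 15 × 10 = 150 N down at 4.66 m → arm 1.51 m, τ = 150 × 1.51 = 226.5 N·m clockwise.
Sack of grain: 39.8 × 10 = 398 N down at 0.627 m → arm 2.523 m, τ = 398 × 2.523 = 1004 N·m counterclockwise.
Net moment of known loads = 744.1 N·m counterclockwise.
An unknown mass m at 4.09 m has arm 0.94 m; its moment is m·g·0.94 clockwise.
Setting net torque to zero: m × 10 × 0.94 = 744.1 → m = 744.1 / (10 × 0.94) = 79.2 kg.

m ≈ 79.2 kg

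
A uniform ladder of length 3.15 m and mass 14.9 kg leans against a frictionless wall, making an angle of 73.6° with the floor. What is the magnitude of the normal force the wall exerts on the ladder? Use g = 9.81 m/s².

N_wall ≈ 21.5 N

Sum moments about the foot of the ladder (the floor normal and friction both act there and drop out).
Ladder weight 14.9×9.81 = 146.2 N acts at 1.575 m along the ladder; its horizontal arm is 1.575·cos73.6° = 0.4447 m → τ = 65.02 N·m clockwise.
Wall normal N acts horizontally at the top; its moment arm is the height L sinθ = 3.15·sin73.6° = 3.022 m, counterclockwise.
For rotational equilibrium, N × 3.022 = 65.02, so N = 21.5 N.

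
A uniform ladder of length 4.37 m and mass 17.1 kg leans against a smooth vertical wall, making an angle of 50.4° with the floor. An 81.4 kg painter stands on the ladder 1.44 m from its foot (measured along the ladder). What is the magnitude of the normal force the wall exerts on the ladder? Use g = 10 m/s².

About the foot of the ladder:
Ladder weight 17.1×10 = 171 N acts at 2.185 m along the ladder; its horizontal arm is 2.185·cos50.4° = 1.393 m → τ = 238.2 N·m clockwise.
Painter: 81.4×10 = 814 N at 1.44 m → arm 0.9179 m → τ = 747.2 N·m clockwise.
Wall normal N acts horizontally at the top; its moment arm is the height L sinθ = 4.37·sin50.4° = 3.367 m, counterclockwise.
Balancing moments: N × 3.367 = 985.4, giving N = 293 N.

N_wall ≈ 293 N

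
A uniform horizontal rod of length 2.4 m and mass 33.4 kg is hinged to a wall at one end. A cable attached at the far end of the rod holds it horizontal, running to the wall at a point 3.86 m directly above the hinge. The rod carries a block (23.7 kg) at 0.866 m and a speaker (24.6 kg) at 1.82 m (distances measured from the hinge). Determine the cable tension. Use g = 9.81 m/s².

Choose the hinge as the axis so the unknown hinge reaction has zero arm there.
Beam weight: 33.4 × 9.81 = 327.7 N down at 1.2 m → arm 1.2 m, τ = 327.7 × 1.2 = 393.2 N·m clockwise.
Block: 23.7 × 9.81 = 232.5 N down at 0.866 m → arm 0.866 m, τ = 232.5 × 0.866 = 201.3 N·m clockwise.
Speaker: 24.6 × 9.81 = 241.3 N down at 1.82 m → arm 1.82 m, τ = 241.3 × 1.82 = 439.2 N·m clockwise.
Total clockwise load moment = 1034 N·m.
The cable tension T acts at 2.4 m; only its component perpendicular to the rod, T sinθ, produces torque. sinθ = h/√(h²+d²) = 3.86/√(3.86²+2.4²) = 0.8492.
Balancing moments: T × 2.4 × 0.8492 = 1034, giving T = 1034 / 2.038 = 507 N.

T ≈ 507 N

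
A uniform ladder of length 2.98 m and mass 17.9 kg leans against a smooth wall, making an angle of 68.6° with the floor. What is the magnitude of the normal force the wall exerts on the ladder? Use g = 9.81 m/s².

About the foot of the ladder:
Ladder weight 17.9×9.81 = 175.6 N acts at 1.49 m along the ladder; its horizontal arm is 1.49·cos68.6° = 0.5437 m → τ = 95.47 N·m clockwise.
Wall normal N acts horizontally at the top; its moment arm is the height L sinθ = 2.98·sin68.6° = 2.775 m, counterclockwise.
Στ = 0 ⇒ N × 2.775 = 95.47 ⇒ N = 34.4 N.

N_wall ≈ 34.4 N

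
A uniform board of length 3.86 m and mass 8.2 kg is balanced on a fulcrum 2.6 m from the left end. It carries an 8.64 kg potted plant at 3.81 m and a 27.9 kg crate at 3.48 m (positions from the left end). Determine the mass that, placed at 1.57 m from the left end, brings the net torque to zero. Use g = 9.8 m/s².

m ≈ 28.7 kg

Choose the fulcrum (at 2.6 m from the left end) as the axis so the support reaction has zero arm there.
Beam weight: 8.2 × 9.8 = 80.36 N down at 1.93 m → arm 0.67 m, τ = 80.36 × 0.67 = 53.84 N·m counterclockwise.
Potted plant: 8.64 × 9.8 = 84.67 N down at 3.81 m → arm 1.21 m, τ = 84.67 × 1.21 = 102.5 N·m clockwise.
Crate: 27.9 × 9.8 = 273.4 N down at 3.48 m → arm 0.88 m, τ = 273.4 × 0.88 = 240.6 N·m clockwise.
Net moment of known loads = 289.3 N·m clockwise.
An unknown mass m at 1.57 m has arm 1.03 m; its moment is m·g·1.03 counterclockwise.
Balancing moments: m × 9.8 × 1.03 = 289.3, giving m = 289.3 / (9.8 × 1.03) = 28.7 kg.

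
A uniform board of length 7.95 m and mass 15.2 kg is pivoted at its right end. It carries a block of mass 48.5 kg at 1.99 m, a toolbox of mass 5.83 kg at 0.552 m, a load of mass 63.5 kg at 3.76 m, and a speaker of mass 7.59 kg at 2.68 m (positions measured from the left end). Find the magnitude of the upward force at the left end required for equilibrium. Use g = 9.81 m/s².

Choose the right end as the axis so the unknown pivot reaction has zero arm there.
Beam weight: 15.2 × 9.81 = 149.1 N down at 3.975 m → arm 3.975 m, τ = 149.1 × 3.975 = 592.7 N·m counterclockwise.
Block: 48.5 × 9.81 = 475.8 N down at 1.99 m → arm 5.96 m, τ = 475.8 × 5.96 = 2836 N·m counterclockwise.
Toolbox: 5.83 × 9.81 = 57.19 N down at 0.552 m → arm 7.398 m, τ = 57.19 × 7.398 = 423.1 N·m counterclockwise.
Load: 63.5 × 9.81 = 622.9 N down at 3.76 m → arm 4.19 m, τ = 622.9 × 4.19 = 2610 N·m counterclockwise.
Speaker: 7.59 × 9.81 = 74.46 N down at 2.68 m → arm 5.27 m, τ = 74.46 × 5.27 = 392.4 N·m counterclockwise.
Net moment of the loads = 6854 N·m counterclockwise.
The upward force F acts at the left end, arm 7.95 m, giving F × 7.95 clockwise.
Setting net torque to zero: F × 7.95 = 6854 → F = 6854 / 7.95 = 862 N.

F ≈ 862 N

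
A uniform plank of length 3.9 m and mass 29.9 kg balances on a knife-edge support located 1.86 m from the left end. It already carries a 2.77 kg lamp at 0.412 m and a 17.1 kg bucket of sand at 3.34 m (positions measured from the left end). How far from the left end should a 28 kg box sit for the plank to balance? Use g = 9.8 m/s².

Take moments about the knife-edge support (at 1.86 m from the left end).
Beam weight: 29.9 × 9.8 = 293 N down at 1.95 m → arm 0.09 m, τ = 293 × 0.09 = 26.37 N·m clockwise.
Lamp: 2.77 × 9.8 = 27.15 N down at 0.412 m → arm 1.448 m, τ = 27.15 × 1.448 = 39.31 N·m counterclockwise.
Bucket of sand: 17.1 × 9.8 = 167.6 N down at 3.34 m → arm 1.48 m, τ = 167.6 × 1.48 = 248 N·m clockwise.
Net moment of existing loads = 235.1 N·m clockwise.
The box weighs 28 × 9.8 = 274.4 N and must supply an equal counterclockwise moment, so its lever arm about the knife-edge support is 235.1 / 274.4 = 0.857 m.
That puts it at 1.86 − 0.857 = 1 m from the left end.

x ≈ 1 m from the left end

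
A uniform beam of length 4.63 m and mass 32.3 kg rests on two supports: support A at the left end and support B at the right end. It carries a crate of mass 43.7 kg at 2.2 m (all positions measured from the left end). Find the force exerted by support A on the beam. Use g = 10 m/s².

R_A ≈ 391 N

About support B:
Beam weight: 32.3 × 10 = 323 N down at 2.315 m → arm 2.315 m, τ = 323 × 2.315 = 747.7 N·m counterclockwise.
Crate: 43.7 × 10 = 437 N down at 2.2 m → arm 2.43 m, τ = 437 × 2.43 = 1062 N·m counterclockwise.
Net load moment about support B = 1810 N·m counterclockwise.
Reaction R at support A is upward at 0 m, arm 4.63 m → moment R × 4.63 clockwise.
Setting net torque to zero: R × 4.63 = 1810 → R = 391 N.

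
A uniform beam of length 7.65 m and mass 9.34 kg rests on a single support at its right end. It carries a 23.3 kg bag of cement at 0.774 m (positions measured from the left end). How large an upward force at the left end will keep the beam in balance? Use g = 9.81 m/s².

F ≈ 251 N

About the right end:
Beam weight: 9.34 × 9.81 = 91.63 N down at 3.825 m → arm 3.825 m, τ = 91.63 × 3.825 = 350.5 N·m counterclockwise.
Bag of cement: 23.3 × 9.81 = 228.6 N down at 0.774 m → arm 6.876 m, τ = 228.6 × 6.876 = 1572 N·m counterclockwise.
Net moment of the loads = 1922 N·m counterclockwise.
The upward force F acts at the left end, arm 7.65 m, giving F × 7.65 clockwise.
Balancing moments: F × 7.65 = 1922, giving F = 1922 / 7.65 = 251 N.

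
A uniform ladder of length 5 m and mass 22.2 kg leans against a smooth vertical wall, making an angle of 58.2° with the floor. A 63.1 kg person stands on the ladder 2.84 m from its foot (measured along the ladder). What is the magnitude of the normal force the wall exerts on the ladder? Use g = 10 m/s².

N_wall ≈ 291 N

Choose the foot of the ladder as the axis so the floor normal and friction both act there and drop out.
Ladder weight 22.2×10 = 222 N acts at 2.5 m along the ladder; its horizontal arm is 2.5·cos58.2° = 1.317 m → τ = 292.4 N·m clockwise.
Person: 63.1×10 = 631 N at 2.84 m → arm 1.497 m → τ = 944.6 N·m clockwise.
Wall normal N acts horizontally at the top; its moment arm is the height L sinθ = 5·sin58.2° = 4.249 m, counterclockwise.
Στ = 0 ⇒ N × 4.249 = 1237 ⇒ N = 291 N.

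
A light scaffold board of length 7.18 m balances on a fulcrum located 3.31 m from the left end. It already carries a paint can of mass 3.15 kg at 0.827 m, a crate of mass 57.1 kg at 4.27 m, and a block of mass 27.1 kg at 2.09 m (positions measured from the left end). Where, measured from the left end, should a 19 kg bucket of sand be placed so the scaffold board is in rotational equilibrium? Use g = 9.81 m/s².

x ≈ 2.58 m from the left end

Choose the fulcrum (at 3.31 m from the left end) as the axis so the support reaction has zero arm there.
Paint can: 3.15 × 9.81 = 30.9 N down at 0.827 m → arm 2.483 m, τ = 30.9 × 2.483 = 76.72 N·m counterclockwise.
Crate: 57.1 × 9.81 = 560.2 N down at 4.27 m → arm 0.96 m, τ = 560.2 × 0.96 = 537.8 N·m clockwise.
Block: 27.1 × 9.81 = 265.9 N down at 2.09 m → arm 1.22 m, τ = 265.9 × 1.22 = 324.4 N·m counterclockwise.
Net moment of existing loads = 136.7 N·m clockwise.
The bucket of sand weighs 19 × 9.81 = 186.4 N and must supply an equal counterclockwise moment, so its lever arm about the fulcrum is 136.7 / 186.4 = 0.733 m.
That puts it at 3.31 − 0.733 = 2.58 m from the left end.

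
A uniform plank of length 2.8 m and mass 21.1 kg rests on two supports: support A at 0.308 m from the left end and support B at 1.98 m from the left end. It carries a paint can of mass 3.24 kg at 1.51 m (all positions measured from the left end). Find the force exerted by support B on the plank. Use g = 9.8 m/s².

R_B ≈ 158 N

About support A:
Beam weight: 21.1 × 9.8 = 206.8 N down at 1.4 m → arm 1.092 m, τ = 206.8 × 1.092 = 225.8 N·m clockwise.
Paint can: 3.24 × 9.8 = 31.75 N down at 1.51 m → arm 1.202 m, τ = 31.75 × 1.202 = 38.16 N·m clockwise.
Net load moment about support A = 264 N·m clockwise.
Reaction R at support B is upward at 1.98 m, arm 1.672 m → moment R × 1.672 counterclockwise.
Στ = 0 ⇒ R × 1.672 = 264 ⇒ R = 158 N.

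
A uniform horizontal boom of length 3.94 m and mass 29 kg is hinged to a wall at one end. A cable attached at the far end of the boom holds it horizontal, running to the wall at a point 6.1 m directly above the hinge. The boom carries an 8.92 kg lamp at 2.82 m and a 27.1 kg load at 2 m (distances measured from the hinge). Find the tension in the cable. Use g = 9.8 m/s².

T ≈ 404 N

Sum moments about the hinge (the unknown hinge reaction has zero arm there).
Beam weight: 29 × 9.8 = 284.2 N down at 1.97 m → arm 1.97 m, τ = 284.2 × 1.97 = 559.9 N·m clockwise.
Lamp: 8.92 × 9.8 = 87.42 N down at 2.82 m → arm 2.82 m, τ = 87.42 × 2.82 = 246.5 N·m clockwise.
Load: 27.1 × 9.8 = 265.6 N down at 2 m → arm 2 m, τ = 265.6 × 2 = 531.2 N·m clockwise.
Total clockwise load moment = 1338 N·m.
The cable tension T acts at 3.94 m; only its component perpendicular to the boom, T sinθ, produces torque. sinθ = h/√(h²+d²) = 6.1/√(6.1²+3.94²) = 0.84.
For rotational equilibrium, T × 3.94 × 0.84 = 1338, so T = 1338 / 3.31 = 404 N.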